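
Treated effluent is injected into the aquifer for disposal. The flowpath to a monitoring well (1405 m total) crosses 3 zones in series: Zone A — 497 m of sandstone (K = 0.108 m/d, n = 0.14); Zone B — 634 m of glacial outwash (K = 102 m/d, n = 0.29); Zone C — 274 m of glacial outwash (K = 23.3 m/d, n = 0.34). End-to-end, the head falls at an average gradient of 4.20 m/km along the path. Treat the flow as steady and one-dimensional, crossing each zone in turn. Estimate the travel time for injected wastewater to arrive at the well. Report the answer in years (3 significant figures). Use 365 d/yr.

743 years

Continuity: the same q passes through each zone, so ΔH = q·Σ(L_j/K_j) — the zones act as resistances in series.
Σ(L/K) = 497/0.108 + 634/102 + 274/23.3 = 4602 + 6.216 + 11.76 = 4620 d
K_eq = L_total / Σ(L/K) = 1405 / 4620 = 0.3041 m/d
q = K_eq · i = 0.3041 × 0.0042 = 0.001277 m/d (same in every zone)
Zone A: v = q/n = 0.001277/0.14 = 0.009124 m/d → t_A = 497/0.009124 = 54470 d
Zone B: v = q/n = 0.001277/0.29 = 0.004405 m/d → t_B = 634/0.004405 = 143900 d
Zone C: v = q/n = 0.001277/0.34 = 0.003757 m/d → t_C = 274/0.003757 = 72930 d
Total t = 54470 + 143900 + 72930 = 271300 d
   = 271300 / 365 = 743 yr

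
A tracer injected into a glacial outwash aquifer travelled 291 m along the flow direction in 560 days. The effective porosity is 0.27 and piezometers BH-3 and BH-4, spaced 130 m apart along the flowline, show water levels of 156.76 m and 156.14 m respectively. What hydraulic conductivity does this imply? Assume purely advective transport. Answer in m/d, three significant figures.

Hydraulic gradient i = (156.76 − 156.14) / 130 = 0.62 / 130 = 0.004769
v = L / t = 291 / 560 = 0.5196 m/d
K = v · n / i = 0.5196 × 0.27 / 0.004769 = 29.4 m/d

29.4 m/d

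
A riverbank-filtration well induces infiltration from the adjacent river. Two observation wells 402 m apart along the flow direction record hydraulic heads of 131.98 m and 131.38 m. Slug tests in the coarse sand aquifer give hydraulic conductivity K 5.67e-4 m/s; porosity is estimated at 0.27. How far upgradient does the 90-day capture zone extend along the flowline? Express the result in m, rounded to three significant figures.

Hydraulic gradient i = (131.98 − 131.38) / 402 = 0.60 / 402 = 0.001493
K = 5.67e-4 m/s × 86400 s/d = 48.99 m/d
q = Ki = 48.99 × 0.001493 = 0.07312 m/d
v_s = q/n_e = 0.07312/0.27 = 0.2708 m/d
L = v × T = 0.2708 × 90 = 24.37 m

24.4 m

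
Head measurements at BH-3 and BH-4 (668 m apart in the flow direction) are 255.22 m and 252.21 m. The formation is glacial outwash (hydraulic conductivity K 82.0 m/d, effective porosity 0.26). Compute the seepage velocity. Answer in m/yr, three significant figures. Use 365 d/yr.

519 m/yr

Hydraulic gradient i = (255.22 − 252.21) / 668 = 3.01 / 668 = 0.004506
Darcy flux q = K·i = 82.0 × 0.004506 = 0.3695 m/d
v_s = q/n_e = 0.3695/0.26 = 1.421 m/d
   = 1.421 × 365 = 519 m/yr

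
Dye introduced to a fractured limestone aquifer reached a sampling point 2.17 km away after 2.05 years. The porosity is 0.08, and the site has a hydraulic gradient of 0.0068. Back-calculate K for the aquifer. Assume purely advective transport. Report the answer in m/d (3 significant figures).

t = 2.05 years = 748.2 d
L = 2.17 km = 2170 m
v = L / t = 2170 / 748.2 = 2.900 m/d
K = v · n / i = 2.900 × 0.08 / 0.0068 = 34.1 m/d

34.1 m/d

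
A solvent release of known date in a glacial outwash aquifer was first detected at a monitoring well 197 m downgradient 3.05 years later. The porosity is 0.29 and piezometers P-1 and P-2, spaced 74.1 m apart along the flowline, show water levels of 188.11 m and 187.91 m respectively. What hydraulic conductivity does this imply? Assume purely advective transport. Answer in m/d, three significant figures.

19.0 m/d

Hydraulic gradient i = (188.11 − 187.91) / 74.1 = 0.20 / 74.1 = 0.002699
t = 3.05 years = 1113 d
v = L / t = 197 / 1113 = 0.1770 m/d
K = v · n / i = 0.1770 × 0.29 / 0.002699 = 19.0 m/d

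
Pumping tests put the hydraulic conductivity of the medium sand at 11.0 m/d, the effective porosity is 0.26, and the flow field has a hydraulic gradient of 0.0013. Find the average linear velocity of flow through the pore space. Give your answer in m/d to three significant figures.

Specific discharge q = 11.0 × 0.0013 = 0.01430 m/d
v_s = q/n_e = 0.01430/0.26 = 0.05500 m/d

0.0550 m/d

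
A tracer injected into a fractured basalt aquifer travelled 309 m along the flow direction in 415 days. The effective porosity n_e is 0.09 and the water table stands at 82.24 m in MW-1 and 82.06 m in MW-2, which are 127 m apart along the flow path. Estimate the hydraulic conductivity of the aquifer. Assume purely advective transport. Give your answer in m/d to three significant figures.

47.3 m/d

Hydraulic gradient i = (82.24 − 82.06) / 127 = 0.18 / 127 = 0.001417
v = L / t = 309 / 415 = 0.7446 m/d
K = v · n / i = 0.7446 × 0.09 / 0.001417 = 47.3 m/d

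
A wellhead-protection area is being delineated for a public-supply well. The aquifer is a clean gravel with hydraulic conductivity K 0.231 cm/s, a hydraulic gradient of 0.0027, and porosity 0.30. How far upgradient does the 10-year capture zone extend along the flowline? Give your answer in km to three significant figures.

K = 0.231 cm/s × 864 = 199.6 m/d
Darcy flux q = K·i = 199.6 × 0.0027 = 0.5389 m/d
v_s = q/n_e = 0.5389/0.30 = 1.796 m/d
T = 10 yr × 365 = 3650 d
L = v × T = 1.796 × 3650 = 6556 m
   = 6.56 km

6.56 km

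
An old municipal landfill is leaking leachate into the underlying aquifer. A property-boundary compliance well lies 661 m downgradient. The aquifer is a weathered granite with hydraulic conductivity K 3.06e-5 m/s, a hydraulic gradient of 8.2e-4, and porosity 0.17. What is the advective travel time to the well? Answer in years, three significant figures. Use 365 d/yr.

142 years

K = 3.06e-5 m/s × 86400 s/d = 2.644 m/d
q = Ki = 2.644 × 8.2e-4 = 0.002168 m/d
Seepage velocity v = q / n = 0.002168 / 0.17 = 0.01275 m/d
t = L / v = 661 / 0.01275 = 51830 d
   = 51830 / 365 = 142 yr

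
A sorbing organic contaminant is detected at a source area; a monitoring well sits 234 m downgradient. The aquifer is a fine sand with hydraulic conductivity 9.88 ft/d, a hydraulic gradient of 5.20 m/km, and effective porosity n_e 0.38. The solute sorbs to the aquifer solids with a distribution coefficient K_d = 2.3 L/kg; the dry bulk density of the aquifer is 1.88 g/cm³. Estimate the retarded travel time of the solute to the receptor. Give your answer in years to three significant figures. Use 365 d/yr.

193 years

K = 9.88 ft/d × 0.3048 = 3.011 m/d
Darcy flux q = K·i = 3.011 × 0.0052 = 0.01566 m/d
v = Ki/n = 3.011·0.0052/0.38 = 0.04121 m/d
Retardation R = 1 + ρ_b·K_d/n = 1 + 1.88×2.3/0.38 = 12.38
Contaminant velocity v_c = v/R = 0.04121/12.38 = 0.003329 m/d
t = L/v_c = 234/0.003329 = 70290 d
   = 70290/365 = 193 yr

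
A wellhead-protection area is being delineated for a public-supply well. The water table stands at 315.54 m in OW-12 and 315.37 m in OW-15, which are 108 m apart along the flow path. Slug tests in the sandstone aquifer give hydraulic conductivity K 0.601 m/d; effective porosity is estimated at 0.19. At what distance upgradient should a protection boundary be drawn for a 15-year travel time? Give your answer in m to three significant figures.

27.3 m

Hydraulic gradient i = (315.54 − 315.37) / 108 = 0.17 / 108 = 0.001574
Specific discharge q = 0.601 × 0.001574 = 9.460e-4 m/d
v = Ki/n = 0.601·0.001574/0.19 = 0.004979 m/d
T = 15 yr × 365 = 5475 d
L = v × T = 0.004979 × 5475 = 27.26 m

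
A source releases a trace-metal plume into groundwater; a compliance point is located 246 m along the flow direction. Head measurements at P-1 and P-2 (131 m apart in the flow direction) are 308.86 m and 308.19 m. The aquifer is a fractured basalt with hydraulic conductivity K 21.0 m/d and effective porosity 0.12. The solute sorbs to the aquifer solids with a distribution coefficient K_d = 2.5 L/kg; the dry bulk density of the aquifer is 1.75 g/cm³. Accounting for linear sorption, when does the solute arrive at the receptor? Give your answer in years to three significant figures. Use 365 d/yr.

Hydraulic gradient i = (308.86 − 308.19) / 131 = 0.67 / 131 = 0.005115
Darcy flux q = K·i = 21.0 × 0.005115 = 0.1074 m/d
Average linear velocity = 0.1074 / 0.12 = 0.8950 m/d
Retardation R = 1 + ρ_b·K_d/n = 1 + 1.75×2.5/0.12 = 37.46
Contaminant velocity v_c = v/R = 0.8950/37.46 = 0.02389 m/d
t = L/v_c = 246/0.02389 = 10300 d
   = 10300/365 = 28.2 yr

28.2 years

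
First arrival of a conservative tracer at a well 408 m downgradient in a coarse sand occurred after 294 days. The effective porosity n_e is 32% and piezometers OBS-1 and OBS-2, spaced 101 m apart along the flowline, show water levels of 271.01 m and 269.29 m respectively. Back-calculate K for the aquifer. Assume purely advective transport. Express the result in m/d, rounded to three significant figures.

Hydraulic gradient i = (271.01 − 269.29) / 101 = 1.72 / 101 = 0.01703
v = L / t = 408 / 294 = 1.388 m/d
K = v · n / i = 1.388 × 0.32 / 0.01703 = 26.1 m/d

26.1 m/d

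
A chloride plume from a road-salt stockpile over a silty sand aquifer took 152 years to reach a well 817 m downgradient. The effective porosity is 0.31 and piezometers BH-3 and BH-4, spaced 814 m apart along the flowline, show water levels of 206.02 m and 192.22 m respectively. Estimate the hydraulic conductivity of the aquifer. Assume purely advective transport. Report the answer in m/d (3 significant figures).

Hydraulic gradient i = (206.02 − 192.22) / 814 = 13.80 / 814 = 0.01695
t = 152 years = 55480 d
v = L / t = 817 / 55480 = 0.01473 m/d
K = v · n / i = 0.01473 × 0.31 / 0.01695 = 0.269 m/d

0.269 m/d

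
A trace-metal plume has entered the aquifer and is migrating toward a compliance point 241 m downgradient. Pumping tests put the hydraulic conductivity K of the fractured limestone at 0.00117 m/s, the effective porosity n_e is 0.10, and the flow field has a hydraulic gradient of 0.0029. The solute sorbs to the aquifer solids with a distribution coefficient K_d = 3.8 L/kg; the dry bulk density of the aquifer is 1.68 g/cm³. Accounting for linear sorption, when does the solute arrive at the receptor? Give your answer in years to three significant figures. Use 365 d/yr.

K = 0.00117 m/s × 86400 s/d = 101.1 m/d
q = Ki = 101.1 × 0.0029 = 0.2932 m/d
v = Ki/n = 101.1·0.0029/0.10 = 2.932 m/d
Retardation R = 1 + ρ_b·K_d/n = 1 + 1.68×3.8/0.10 = 64.84
Contaminant velocity v_c = v/R = 2.932/64.84 = 0.04521 m/d
t = L/v_c = 241/0.04521 = 5330 d
   = 5330/365 = 14.6 yr

14.6 years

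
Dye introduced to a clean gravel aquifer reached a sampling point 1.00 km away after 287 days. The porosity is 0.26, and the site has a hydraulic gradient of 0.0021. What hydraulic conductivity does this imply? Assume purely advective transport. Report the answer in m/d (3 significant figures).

L = 1.00 km = 1000 m
v = L / t = 1000 / 287 = 3.484 m/d
K = v · n / i = 3.484 × 0.26 / 0.0021 = 431 m/d

431 m/d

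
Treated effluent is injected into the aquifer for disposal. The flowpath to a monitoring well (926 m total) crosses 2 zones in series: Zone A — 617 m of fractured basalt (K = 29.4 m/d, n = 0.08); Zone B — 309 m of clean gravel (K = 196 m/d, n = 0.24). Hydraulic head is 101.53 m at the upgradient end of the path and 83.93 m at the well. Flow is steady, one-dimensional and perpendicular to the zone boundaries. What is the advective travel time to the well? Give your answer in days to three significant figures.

158 days

Total head drop ΔH = 101.53 − 83.93 = 17.60 m
Continuity: the same q passes through each zone, so ΔH = q·Σ(L_j/K_j) — the zones act as resistances in series.
Σ(L/K) = 617/29.4 + 309/196 = 20.99 + 1.577 = 22.56 d
q = ΔH / Σ(L/K) = 17.60 / 22.56 = 0.7800 m/d (same in every zone)
Zone A: v = q/n = 0.7800/0.08 = 9.751 m/d → t_A = 617/9.751 = 63.28 d
Zone B: v = q/n = 0.7800/0.24 = 3.250 m/d → t_B = 309/3.250 = 95.07 d
Total t = 63.28 + 95.07 = 158.4 d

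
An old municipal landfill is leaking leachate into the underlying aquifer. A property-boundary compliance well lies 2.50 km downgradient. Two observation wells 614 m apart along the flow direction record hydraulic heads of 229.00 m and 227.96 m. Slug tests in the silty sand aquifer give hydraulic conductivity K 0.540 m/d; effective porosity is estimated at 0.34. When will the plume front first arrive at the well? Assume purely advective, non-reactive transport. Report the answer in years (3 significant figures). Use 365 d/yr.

2550 years

Hydraulic gradient i = (229.00 − 227.96) / 614 = 1.04 / 614 = 0.001694
Specific discharge q = 0.540 × 0.001694 = 9.147e-4 m/d
Seepage velocity v = q / n = 9.147e-4 / 0.34 = 0.002690 m/d
L = 2.50 km = 2500 m
t = L / v = 2500 / 0.002690 = 929300 d
   = 929300 / 365 = 2550 yr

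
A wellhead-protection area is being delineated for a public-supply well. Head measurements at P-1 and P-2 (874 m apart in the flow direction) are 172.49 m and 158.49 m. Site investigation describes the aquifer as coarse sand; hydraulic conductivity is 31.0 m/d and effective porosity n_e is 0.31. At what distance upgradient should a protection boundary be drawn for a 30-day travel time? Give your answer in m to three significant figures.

Hydraulic gradient i = (172.49 − 158.49) / 874 = 14.00 / 874 = 0.01602
Specific discharge q = 31.0 × 0.01602 = 0.4966 m/d
Seepage velocity v = q / n = 0.4966 / 0.31 = 1.602 m/d
L = v × T = 1.602 × 30 = 48.05 m

48.1 m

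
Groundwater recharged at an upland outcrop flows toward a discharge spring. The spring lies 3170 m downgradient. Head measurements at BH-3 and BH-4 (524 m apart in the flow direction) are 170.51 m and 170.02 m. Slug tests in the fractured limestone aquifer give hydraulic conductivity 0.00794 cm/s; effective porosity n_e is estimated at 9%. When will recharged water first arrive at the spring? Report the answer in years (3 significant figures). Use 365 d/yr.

Hydraulic gradient i = (170.51 − 170.02) / 524 = 0.49 / 524 = 9.351e-4
K = 0.00794 cm/s × 864 = 6.860 m/d
q = Ki = 6.860 × 9.351e-4 = 0.006415 m/d
v_s = q/n_e = 0.006415/0.09 = 0.07128 m/d
t = L / v = 3170 / 0.07128 = 44470 d
   = 44470 / 365 = 122 yr

122 years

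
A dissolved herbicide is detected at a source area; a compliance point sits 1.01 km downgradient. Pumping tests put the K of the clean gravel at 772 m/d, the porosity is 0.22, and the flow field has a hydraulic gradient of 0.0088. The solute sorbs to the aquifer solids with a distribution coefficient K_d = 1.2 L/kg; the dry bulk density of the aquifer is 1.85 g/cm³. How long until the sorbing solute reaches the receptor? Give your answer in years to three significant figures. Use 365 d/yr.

Specific discharge q = 772 × 0.0088 = 6.794 m/d
v_s = q/n_e = 6.794/0.22 = 30.88 m/d
Retardation R = 1 + ρ_b·K_d/n = 1 + 1.85×1.2/0.22 = 11.09
Contaminant velocity v_c = v/R = 30.88/11.09 = 2.784 m/d
L = 1.01 km = 1010 m
t = L/v_c = 1010/2.784 = 362.8 d
   = 362.8/365 = 0.994 yr

0.994 years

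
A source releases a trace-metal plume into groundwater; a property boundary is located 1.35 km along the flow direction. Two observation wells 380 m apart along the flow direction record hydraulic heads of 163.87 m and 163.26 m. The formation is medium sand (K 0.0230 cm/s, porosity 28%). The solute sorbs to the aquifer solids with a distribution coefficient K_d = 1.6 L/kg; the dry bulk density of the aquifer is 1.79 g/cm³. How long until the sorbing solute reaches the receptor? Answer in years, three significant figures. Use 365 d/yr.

365 years

Hydraulic gradient i = (163.87 − 163.26) / 380 = 0.61 / 380 = 0.001605
K = 0.0230 cm/s × 864 = 19.87 m/d
q = Ki = 19.87 × 0.001605 = 0.03190 m/d
Average linear velocity = 0.03190 / 0.28 = 0.1139 m/d
Retardation R = 1 + ρ_b·K_d/n = 1 + 1.79×1.6/0.28 = 11.23
Contaminant velocity v_c = v/R = 0.1139/11.23 = 0.01015 m/d
L = 1.35 km = 1350 m
t = L/v_c = 1350/0.01015 = 133100 d
   = 133100/365 = 365 yr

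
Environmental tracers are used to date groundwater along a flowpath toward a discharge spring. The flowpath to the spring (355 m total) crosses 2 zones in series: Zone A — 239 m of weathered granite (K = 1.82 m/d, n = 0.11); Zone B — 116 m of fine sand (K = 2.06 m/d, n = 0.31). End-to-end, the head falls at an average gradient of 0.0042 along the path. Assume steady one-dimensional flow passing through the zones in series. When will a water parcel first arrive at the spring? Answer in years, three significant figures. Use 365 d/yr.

21.5 years

Steady 1-D flow in series ⇒ the Darcy flux q is identical in every zone and the zone head losses add (resistances L/K in series).
Σ(L/K) = 239/1.82 + 116/2.06 = 131.3 + 56.31 = 187.6 d
K_eq = L_total / Σ(L/K) = 355 / 187.6 = 1.892 m/d
q = K_eq · i = 1.892 × 0.0042 = 0.007947 m/d (same in every zone)
Zone A: v = q/n = 0.007947/0.11 = 0.07224 m/d → t_A = 239/0.07224 = 3308 d
Zone B: v = q/n = 0.007947/0.31 = 0.02563 m/d → t_B = 116/0.02563 = 4525 d
Total t = 3308 + 4525 = 7834 d
   = 7834 / 365 = 21.5 yr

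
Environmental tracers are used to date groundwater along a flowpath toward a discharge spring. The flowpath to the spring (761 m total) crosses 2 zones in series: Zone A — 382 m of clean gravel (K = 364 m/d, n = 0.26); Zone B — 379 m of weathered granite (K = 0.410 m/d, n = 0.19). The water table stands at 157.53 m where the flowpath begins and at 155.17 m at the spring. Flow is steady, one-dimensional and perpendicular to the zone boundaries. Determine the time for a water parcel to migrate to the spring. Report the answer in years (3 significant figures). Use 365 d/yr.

184 years

Total head drop ΔH = 157.53 − 155.17 = 2.36 m
Steady 1-D flow in series ⇒ the Darcy flux q is identical in every zone and the zone head losses add (resistances L/K in series).
Σ(L/K) = 382/364 + 379/0.410 = 1.049 + 924.4 = 925.4 d
q = ΔH / Σ(L/K) = 2.36 / 925.4 = 0.002550 m/d (same in every zone)
Zone A: v = q/n = 0.002550/0.26 = 0.009808 m/d → t_A = 382/0.009808 = 38950 d
Zone B: v = q/n = 0.002550/0.19 = 0.01342 m/d → t_B = 379/0.01342 = 28240 d
Total t = 38950 + 28240 = 67180 d
   = 67180 / 365 = 184 yr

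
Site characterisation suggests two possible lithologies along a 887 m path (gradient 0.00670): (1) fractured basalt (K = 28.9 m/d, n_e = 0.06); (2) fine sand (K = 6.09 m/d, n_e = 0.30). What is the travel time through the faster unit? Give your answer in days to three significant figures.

275 days

Unit 1 (fractured basalt): v = 28.9×0.0067/0.06 = 3.227 m/d, t = 887/3.227 = 274.9 d
Unit 2 (fine sand): v = 6.09×0.0067/0.30 = 0.1360 m/d, t = 887/0.1360 = 6522 d
Faster unit: t = 275 d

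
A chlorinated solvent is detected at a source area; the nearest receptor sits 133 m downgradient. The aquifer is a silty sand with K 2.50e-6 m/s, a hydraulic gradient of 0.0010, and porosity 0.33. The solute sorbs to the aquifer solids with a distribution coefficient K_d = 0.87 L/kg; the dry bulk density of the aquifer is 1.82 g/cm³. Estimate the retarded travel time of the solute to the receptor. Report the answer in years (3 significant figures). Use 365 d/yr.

3230 years

K = 2.50e-6 m/s × 86400 s/d = 0.2160 m/d
q = Ki = 0.2160 × 0.0010 = 2.160e-4 m/d
Average linear velocity = 2.160e-4 / 0.33 = 6.545e-4 m/d
Retardation R = 1 + ρ_b·K_d/n = 1 + 1.82×0.87/0.33 = 5.798
Contaminant velocity v_c = v/R = 6.545e-4/5.798 = 1.129e-4 m/d
t = L/v_c = 133/1.129e-4 = 1.178e6 d
   = 1.178e6/365 = 3230 yr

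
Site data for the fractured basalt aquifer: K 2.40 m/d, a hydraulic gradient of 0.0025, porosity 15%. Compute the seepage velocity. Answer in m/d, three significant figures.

0.0400 m/d

Darcy flux q = K·i = 2.40 × 0.0025 = 0.006000 m/d
Average linear velocity = 0.006000 / 0.15 = 0.04000 m/d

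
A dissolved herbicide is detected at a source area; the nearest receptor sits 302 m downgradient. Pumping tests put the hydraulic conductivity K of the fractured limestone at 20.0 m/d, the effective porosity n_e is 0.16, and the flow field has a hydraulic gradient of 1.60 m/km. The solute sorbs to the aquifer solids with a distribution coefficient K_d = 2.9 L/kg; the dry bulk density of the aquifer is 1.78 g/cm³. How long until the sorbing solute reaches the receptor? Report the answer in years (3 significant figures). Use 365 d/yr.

138 years

Darcy flux q = K·i = 20.0 × 0.0016 = 0.03200 m/d
Seepage velocity v = q / n = 0.03200 / 0.16 = 0.2000 m/d
Retardation R = 1 + ρ_b·K_d/n = 1 + 1.78×2.9/0.16 = 33.26
Contaminant velocity v_c = v/R = 0.2000/33.26 = 0.006013 m/d
t = L/v_c = 302/0.006013 = 50230 d
   = 50230/365 = 138 yr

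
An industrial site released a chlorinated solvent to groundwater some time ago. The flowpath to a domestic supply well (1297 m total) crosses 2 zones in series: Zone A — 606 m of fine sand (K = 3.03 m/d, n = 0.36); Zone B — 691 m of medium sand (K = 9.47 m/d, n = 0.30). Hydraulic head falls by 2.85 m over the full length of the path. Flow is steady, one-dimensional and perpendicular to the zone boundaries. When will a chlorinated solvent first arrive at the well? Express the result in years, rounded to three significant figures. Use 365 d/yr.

112 years

Continuity: the same q passes through each zone, so ΔH = q·Σ(L_j/K_j) — the zones act as resistances in series.
Σ(L/K) = 606/3.03 + 691/9.47 = 200.0 + 72.97 = 273.0 d
q = ΔH / Σ(L/K) = 2.85 / 273.0 = 0.01044 m/d (same in every zone)
Zone A: v = q/n = 0.01044/0.36 = 0.02900 m/d → t_A = 606/0.02900 = 20890 d
Zone B: v = q/n = 0.01044/0.30 = 0.03480 m/d → t_B = 691/0.03480 = 19850 d
Total t = 20890 + 19850 = 40750 d
   = 40750 / 365 = 112 yr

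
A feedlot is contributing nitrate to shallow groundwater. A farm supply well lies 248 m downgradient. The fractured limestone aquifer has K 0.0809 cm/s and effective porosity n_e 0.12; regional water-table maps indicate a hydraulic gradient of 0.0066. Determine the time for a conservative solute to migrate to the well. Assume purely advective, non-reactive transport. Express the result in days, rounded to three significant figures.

K = 0.0809 cm/s × 864 = 69.90 m/d
Darcy flux q = K·i = 69.90 × 0.0066 = 0.4613 m/d
Average linear velocity = 0.4613 / 0.12 = 3.844 m/d
t = L / v = 248 / 3.844 = 64.51 d

64.5 days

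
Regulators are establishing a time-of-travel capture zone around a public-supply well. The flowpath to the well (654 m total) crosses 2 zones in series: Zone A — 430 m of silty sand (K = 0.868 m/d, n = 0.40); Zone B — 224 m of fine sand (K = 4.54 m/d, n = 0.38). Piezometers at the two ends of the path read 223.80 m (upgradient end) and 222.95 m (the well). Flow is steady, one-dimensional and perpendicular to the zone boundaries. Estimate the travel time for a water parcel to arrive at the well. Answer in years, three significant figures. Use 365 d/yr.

451 years

Total head drop ΔH = 223.80 − 222.95 = 0.85 m
Steady 1-D flow in series ⇒ the Darcy flux q is identical in every zone and the zone head losses add (resistances L/K in series).
Σ(L/K) = 430/0.868 + 224/4.54 = 495.4 + 49.34 = 544.7 d
q = ΔH / Σ(L/K) = 0.85 / 544.7 = 0.001560 m/d (same in every zone)
Zone A: v = q/n = 0.001560/0.40 = 0.003901 m/d → t_A = 430/0.003901 = 110200 d
Zone B: v = q/n = 0.001560/0.38 = 0.004106 m/d → t_B = 224/0.004106 = 54550 d
Total t = 110200 + 54550 = 164800 d
   = 164800 / 365 = 451 yr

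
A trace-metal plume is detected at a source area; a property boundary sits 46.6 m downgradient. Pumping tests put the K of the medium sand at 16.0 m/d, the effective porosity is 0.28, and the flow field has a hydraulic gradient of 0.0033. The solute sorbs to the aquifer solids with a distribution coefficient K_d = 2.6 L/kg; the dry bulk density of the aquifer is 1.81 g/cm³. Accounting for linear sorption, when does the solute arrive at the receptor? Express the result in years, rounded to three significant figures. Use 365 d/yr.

Darcy flux q = K·i = 16.0 × 0.0033 = 0.05280 m/d
Seepage velocity v = q / n = 0.05280 / 0.28 = 0.1886 m/d
Retardation R = 1 + ρ_b·K_d/n = 1 + 1.81×2.6/0.28 = 17.81
Contaminant velocity v_c = v/R = 0.1886/17.81 = 0.01059 m/d
t = L/v_c = 46.6/0.01059 = 4401 d
   = 4401/365 = 12.1 yr

12.1 years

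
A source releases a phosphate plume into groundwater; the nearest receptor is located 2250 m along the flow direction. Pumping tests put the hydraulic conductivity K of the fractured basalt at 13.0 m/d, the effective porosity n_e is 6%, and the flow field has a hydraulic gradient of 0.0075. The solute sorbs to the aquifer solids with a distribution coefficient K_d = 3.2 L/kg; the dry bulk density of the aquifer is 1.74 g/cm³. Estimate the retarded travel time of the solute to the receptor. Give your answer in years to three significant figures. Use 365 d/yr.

356 years

Darcy flux q = K·i = 13.0 × 0.0075 = 0.09750 m/d
Seepage velocity v = q / n = 0.09750 / 0.06 = 1.625 m/d
Retardation R = 1 + ρ_b·K_d/n = 1 + 1.74×3.2/0.06 = 93.80
Contaminant velocity v_c = v/R = 1.625/93.80 = 0.01732 m/d
t = L/v_c = 2250/0.01732 = 129900 d
   = 129900/365 = 356 yr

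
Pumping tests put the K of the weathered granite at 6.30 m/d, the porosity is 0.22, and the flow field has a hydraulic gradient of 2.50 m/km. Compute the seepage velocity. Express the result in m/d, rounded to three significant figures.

Darcy flux q = K·i = 6.30 × 0.0025 = 0.01575 m/d
Seepage velocity v = q / n = 0.01575 / 0.22 = 0.07159 m/d

0.0716 m/d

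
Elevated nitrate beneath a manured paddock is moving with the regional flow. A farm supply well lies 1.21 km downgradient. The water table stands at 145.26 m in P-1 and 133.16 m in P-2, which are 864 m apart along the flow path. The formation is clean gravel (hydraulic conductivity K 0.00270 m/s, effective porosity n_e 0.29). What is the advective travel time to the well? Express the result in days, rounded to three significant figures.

107 days

Hydraulic gradient i = (145.26 − 133.16) / 864 = 12.10 / 864 = 0.01400
K = 0.00270 m/s × 86400 s/d = 233.3 m/d
Darcy flux q = K·i = 233.3 × 0.01400 = 3.267 m/d
v = Ki/n = 233.3·0.01400/0.29 = 11.27 m/d
L = 1.21 km = 1210 m
t = L / v = 1210 / 11.27 = 107.4 d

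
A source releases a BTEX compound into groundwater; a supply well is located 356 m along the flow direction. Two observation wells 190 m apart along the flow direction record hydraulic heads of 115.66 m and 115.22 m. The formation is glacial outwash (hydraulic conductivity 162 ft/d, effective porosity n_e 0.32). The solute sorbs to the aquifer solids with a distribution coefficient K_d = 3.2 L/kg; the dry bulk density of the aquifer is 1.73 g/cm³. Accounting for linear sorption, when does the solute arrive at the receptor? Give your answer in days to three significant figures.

Hydraulic gradient i = (115.66 − 115.22) / 190 = 0.44 / 190 = 0.002316
K = 162 ft/d × 0.3048 = 49.38 m/d
q = Ki = 49.38 × 0.002316 = 0.1143 m/d
v = Ki/n = 49.38·0.002316/0.32 = 0.3573 m/d
Retardation R = 1 + ρ_b·K_d/n = 1 + 1.73×3.2/0.32 = 18.30
Contaminant velocity v_c = v/R = 0.3573/18.30 = 0.01953 m/d
t = L/v_c = 356/0.01953 = 18230 d

18200 days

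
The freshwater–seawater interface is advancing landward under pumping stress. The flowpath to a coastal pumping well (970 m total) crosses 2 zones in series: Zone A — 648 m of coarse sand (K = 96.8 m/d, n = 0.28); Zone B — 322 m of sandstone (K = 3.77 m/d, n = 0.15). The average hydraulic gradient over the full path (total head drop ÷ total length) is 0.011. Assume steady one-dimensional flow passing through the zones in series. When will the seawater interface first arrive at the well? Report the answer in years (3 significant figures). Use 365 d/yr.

Steady 1-D flow in series ⇒ the Darcy flux q is identical in every zone and the zone head losses add (resistances L/K in series).
Σ(L/K) = 648/96.8 + 322/3.77 = 6.694 + 85.41 = 92.11 d
K_eq = L_total / Σ(L/K) = 970 / 92.11 = 10.53 m/d
q = K_eq · i = 10.53 × 0.011 = 0.1158 m/d (same in every zone)
Zone A: v = q/n = 0.1158/0.28 = 0.4137 m/d → t_A = 648/0.4137 = 1566 d
Zone B: v = q/n = 0.1158/0.15 = 0.7723 m/d → t_B = 322/0.7723 = 416.9 d
Total t = 1566 + 416.9 = 1983 d
   = 1983 / 365 = 5.43 yr

5.43 years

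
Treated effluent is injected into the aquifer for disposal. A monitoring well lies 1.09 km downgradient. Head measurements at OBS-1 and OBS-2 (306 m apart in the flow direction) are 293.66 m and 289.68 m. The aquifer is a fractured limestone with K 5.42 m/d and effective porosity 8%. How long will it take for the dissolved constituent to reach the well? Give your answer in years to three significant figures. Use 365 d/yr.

Hydraulic gradient i = (293.66 − 289.68) / 306 = 3.98 / 306 = 0.01301
Specific discharge q = 5.42 × 0.01301 = 0.07050 m/d
v = Ki/n = 5.42·0.01301/0.08 = 0.8812 m/d
L = 1.09 km = 1090 m
t = L / v = 1090 / 0.8812 = 1237 d
   = 1237 / 365 = 3.39 yr

3.39 years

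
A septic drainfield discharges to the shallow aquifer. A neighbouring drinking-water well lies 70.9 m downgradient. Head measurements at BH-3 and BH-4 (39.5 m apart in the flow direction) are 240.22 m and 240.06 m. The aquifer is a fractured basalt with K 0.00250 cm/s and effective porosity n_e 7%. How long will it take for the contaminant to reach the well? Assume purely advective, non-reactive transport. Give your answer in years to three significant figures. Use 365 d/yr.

Hydraulic gradient i = (240.22 − 240.06) / 39.5 = 0.16 / 39.5 = 0.004051
K = 0.00250 cm/s × 864 = 2.160 m/d
q = Ki = 2.160 × 0.004051 = 0.008749 m/d
v_s = q/n_e = 0.008749/0.07 = 0.1250 m/d
t = L / v = 70.9 / 0.1250 = 567.2 d
   = 567.2 / 365 = 1.55 yr

1.55 years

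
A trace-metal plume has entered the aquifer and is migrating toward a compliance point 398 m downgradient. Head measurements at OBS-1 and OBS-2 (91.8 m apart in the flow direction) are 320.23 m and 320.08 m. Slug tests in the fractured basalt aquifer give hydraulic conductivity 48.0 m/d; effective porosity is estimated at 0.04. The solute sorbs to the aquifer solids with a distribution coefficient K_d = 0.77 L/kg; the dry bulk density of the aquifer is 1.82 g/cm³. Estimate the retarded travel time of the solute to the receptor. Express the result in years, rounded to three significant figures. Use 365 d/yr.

Hydraulic gradient i = (320.23 − 320.08) / 91.8 = 0.15 / 91.8 = 0.001634
Darcy flux q = K·i = 48.0 × 0.001634 = 0.07843 m/d
Seepage velocity v = q / n = 0.07843 / 0.04 = 1.961 m/d
Retardation R = 1 + ρ_b·K_d/n = 1 + 1.82×0.77/0.04 = 36.04
Contaminant velocity v_c = v/R = 1.961/36.04 = 0.05441 m/d
t = L/v_c = 398/0.05441 = 7314 d
   = 7314/365 = 20.0 yr

20.0 years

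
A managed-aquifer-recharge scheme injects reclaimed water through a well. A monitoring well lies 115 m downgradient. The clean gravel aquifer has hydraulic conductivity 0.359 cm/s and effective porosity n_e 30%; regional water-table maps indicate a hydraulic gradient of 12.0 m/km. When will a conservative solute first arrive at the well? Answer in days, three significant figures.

K = 0.359 cm/s × 864 = 310.2 m/d
Specific discharge q = 310.2 × 0.012 = 3.722 m/d
Seepage velocity v = q / n = 3.722 / 0.30 = 12.41 m/d
t = L / v = 115 / 12.41 = 9.269 d

9.27 days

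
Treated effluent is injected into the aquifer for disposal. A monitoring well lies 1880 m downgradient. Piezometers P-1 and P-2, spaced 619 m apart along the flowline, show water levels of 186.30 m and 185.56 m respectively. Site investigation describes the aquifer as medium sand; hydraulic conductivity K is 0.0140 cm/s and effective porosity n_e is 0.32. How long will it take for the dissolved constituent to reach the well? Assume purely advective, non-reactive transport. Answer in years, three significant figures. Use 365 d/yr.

Hydraulic gradient i = (186.30 − 185.56) / 619 = 0.74 / 619 = 0.001195
K = 0.0140 cm/s × 864 = 12.10 m/d
Darcy flux q = K·i = 12.10 × 0.001195 = 0.01446 m/d
Seepage velocity v = q / n = 0.01446 / 0.32 = 0.04519 m/d
t = L / v = 1880 / 0.04519 = 41600 d
   = 41600 / 365 = 114 yr

114 years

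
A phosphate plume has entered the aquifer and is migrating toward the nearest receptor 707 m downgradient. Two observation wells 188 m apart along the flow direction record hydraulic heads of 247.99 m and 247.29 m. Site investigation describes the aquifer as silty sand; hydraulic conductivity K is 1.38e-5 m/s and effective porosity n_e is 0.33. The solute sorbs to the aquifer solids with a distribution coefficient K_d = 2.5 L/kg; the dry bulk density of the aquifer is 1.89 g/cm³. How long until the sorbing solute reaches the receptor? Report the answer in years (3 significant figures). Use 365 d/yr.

Hydraulic gradient i = (247.99 − 247.29) / 188 = 0.70 / 188 = 0.003723
K = 1.38e-5 m/s × 86400 s/d = 1.192 m/d
Specific discharge q = 1.192 × 0.003723 = 0.004439 m/d
Average linear velocity = 0.004439 / 0.33 = 0.01345 m/d
Retardation R = 1 + ρ_b·K_d/n = 1 + 1.89×2.5/0.33 = 15.32
Contaminant velocity v_c = v/R = 0.01345/15.32 = 8.782e-4 m/d
t = L/v_c = 707/8.782e-4 = 805000 d
   = 805000/365 = 2210 yr

2210 years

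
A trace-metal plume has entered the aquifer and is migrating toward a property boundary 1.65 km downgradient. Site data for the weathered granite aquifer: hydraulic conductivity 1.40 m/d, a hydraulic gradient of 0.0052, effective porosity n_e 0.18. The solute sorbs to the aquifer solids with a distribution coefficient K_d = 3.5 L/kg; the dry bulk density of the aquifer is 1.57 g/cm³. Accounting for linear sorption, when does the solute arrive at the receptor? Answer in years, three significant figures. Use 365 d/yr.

3520 years

Darcy flux q = K·i = 1.40 × 0.0052 = 0.007280 m/d
Seepage velocity v = q / n = 0.007280 / 0.18 = 0.04044 m/d
Retardation R = 1 + ρ_b·K_d/n = 1 + 1.57×3.5/0.18 = 31.53
Contaminant velocity v_c = v/R = 0.04044/31.53 = 0.001283 m/d
L = 1.65 km = 1650 m
t = L/v_c = 1650/0.001283 = 1.286e6 d
   = 1.286e6/365 = 3520 yr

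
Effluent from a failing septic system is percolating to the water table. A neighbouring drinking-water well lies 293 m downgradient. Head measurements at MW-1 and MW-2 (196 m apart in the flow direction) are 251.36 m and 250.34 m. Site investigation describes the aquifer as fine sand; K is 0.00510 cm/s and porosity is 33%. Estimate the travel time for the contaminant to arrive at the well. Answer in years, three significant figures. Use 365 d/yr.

11.6 years

Hydraulic gradient i = (251.36 − 250.34) / 196 = 1.02 / 196 = 0.005204
K = 0.00510 cm/s × 864 = 4.406 m/d
Specific discharge q = 4.406 × 0.005204 = 0.02293 m/d
Seepage velocity v = q / n = 0.02293 / 0.33 = 0.06949 m/d
t = L / v = 293 / 0.06949 = 4217 d
   = 4217 / 365 = 11.6 yr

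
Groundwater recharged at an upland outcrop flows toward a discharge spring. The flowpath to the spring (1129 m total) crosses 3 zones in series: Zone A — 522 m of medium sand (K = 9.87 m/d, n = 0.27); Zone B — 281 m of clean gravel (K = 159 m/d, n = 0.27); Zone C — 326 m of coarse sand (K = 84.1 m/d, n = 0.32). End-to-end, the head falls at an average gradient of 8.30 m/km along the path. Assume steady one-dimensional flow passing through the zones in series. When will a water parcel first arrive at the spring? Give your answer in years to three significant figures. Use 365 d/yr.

5.50 years

Steady 1-D flow in series ⇒ the Darcy flux q is identical in every zone and the zone head losses add (resistances L/K in series).
Σ(L/K) = 522/9.87 + 281/159 + 326/84.1 = 52.89 + 1.767 + 3.876 = 58.53 d
K_eq = L_total / Σ(L/K) = 1129 / 58.53 = 19.29 m/d
q = K_eq · i = 19.29 × 0.0083 = 0.1601 m/d (same in every zone)
Zone A: v = q/n = 0.1601/0.27 = 0.5930 m/d → t_A = 522/0.5930 = 880.3 d
Zone B: v = q/n = 0.1601/0.27 = 0.5930 m/d → t_B = 281/0.5930 = 473.9 d
Zone C: v = q/n = 0.1601/0.32 = 0.5003 m/d → t_C = 326/0.5003 = 651.6 d
Total t = 880.3 + 473.9 + 651.6 = 2006 d
   = 2006 / 365 = 5.50 yr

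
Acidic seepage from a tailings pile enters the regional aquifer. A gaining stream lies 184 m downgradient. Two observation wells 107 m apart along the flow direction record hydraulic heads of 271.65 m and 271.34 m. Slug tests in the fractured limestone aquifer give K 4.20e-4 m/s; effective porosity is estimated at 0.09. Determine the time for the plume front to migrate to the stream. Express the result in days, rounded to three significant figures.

Hydraulic gradient i = (271.65 − 271.34) / 107 = 0.31 / 107 = 0.002897
K = 4.20e-4 m/s × 86400 s/d = 36.29 m/d
Darcy flux q = K·i = 36.29 × 0.002897 = 0.1051 m/d
v = Ki/n = 36.29·0.002897/0.09 = 1.168 m/d
t = L / v = 184 / 1.168 = 157.5 d

158 days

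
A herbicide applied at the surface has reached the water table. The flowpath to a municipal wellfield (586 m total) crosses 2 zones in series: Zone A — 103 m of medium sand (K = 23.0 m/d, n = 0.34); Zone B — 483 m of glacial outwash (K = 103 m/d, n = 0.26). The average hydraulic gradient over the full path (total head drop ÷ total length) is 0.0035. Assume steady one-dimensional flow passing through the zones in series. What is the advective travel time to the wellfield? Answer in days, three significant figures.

718 days

Continuity: the same q passes through each zone, so ΔH = q·Σ(L_j/K_j) — the zones act as resistances in series.
Σ(L/K) = 103/23.0 + 483/103 = 4.478 + 4.689 = 9.168 d
K_eq = L_total / Σ(L/K) = 586 / 9.168 = 63.92 m/d
q = K_eq · i = 63.92 × 0.0035 = 0.2237 m/d (same in every zone)
Zone A: v = q/n = 0.2237/0.34 = 0.6580 m/d → t_A = 103/0.6580 = 156.5 d
Zone B: v = q/n = 0.2237/0.26 = 0.8605 m/d → t_B = 483/0.8605 = 561.3 d
Total t = 156.5 + 561.3 = 717.9 d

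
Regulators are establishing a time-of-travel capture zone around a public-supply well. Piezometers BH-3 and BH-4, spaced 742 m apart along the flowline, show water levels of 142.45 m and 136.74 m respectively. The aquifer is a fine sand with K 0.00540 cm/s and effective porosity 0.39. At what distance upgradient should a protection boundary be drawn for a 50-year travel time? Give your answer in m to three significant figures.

Hydraulic gradient i = (142.45 − 136.74) / 742 = 5.71 / 742 = 0.007695
K = 0.00540 cm/s × 864 = 4.666 m/d
Specific discharge q = 4.666 × 0.007695 = 0.03590 m/d
v = Ki/n = 4.666·0.007695/0.39 = 0.09206 m/d
T = 50 yr × 365 = 18250 d
L = v × T = 0.09206 × 18250 = 1680 m

1680 m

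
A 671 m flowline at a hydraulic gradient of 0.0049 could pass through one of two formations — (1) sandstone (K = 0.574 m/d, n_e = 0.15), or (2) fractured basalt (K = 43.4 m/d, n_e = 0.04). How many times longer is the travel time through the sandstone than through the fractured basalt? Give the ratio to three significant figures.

284

Unit 1 (sandstone): v = 0.574×0.0049/0.15 = 0.01875 m/d, t = 671/0.01875 = 35790 d
Unit 2 (fractured basalt): v = 43.4×0.0049/0.04 = 5.317 m/d, t = 671/5.317 = 126.2 d
t(sandstone) / t(fractured basalt) = 35790/126.2 = 284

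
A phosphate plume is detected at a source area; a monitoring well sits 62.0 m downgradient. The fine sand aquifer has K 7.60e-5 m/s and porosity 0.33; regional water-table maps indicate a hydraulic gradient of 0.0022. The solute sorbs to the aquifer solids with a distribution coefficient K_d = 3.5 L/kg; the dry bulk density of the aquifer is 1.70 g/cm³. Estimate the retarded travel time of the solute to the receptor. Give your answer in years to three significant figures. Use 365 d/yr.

K = 7.60e-5 m/s × 86400 s/d = 6.566 m/d
Specific discharge q = 6.566 × 0.0022 = 0.01445 m/d
Seepage velocity v = q / n = 0.01445 / 0.33 = 0.04378 m/d
Retardation R = 1 + ρ_b·K_d/n = 1 + 1.70×3.5/0.33 = 19.03
Contaminant velocity v_c = v/R = 0.04378/19.03 = 0.002300 m/d
t = L/v_c = 62.0/0.002300 = 26950 d
   = 26950/365 = 73.8 yr

73.8 years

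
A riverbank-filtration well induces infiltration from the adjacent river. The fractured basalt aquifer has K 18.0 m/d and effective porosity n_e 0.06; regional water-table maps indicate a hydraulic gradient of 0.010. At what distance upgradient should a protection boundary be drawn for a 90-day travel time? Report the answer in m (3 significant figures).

Darcy flux q = K·i = 18.0 × 0.010 = 0.1800 m/d
v = Ki/n = 18.0·0.010/0.06 = 3.000 m/d
L = v × T = 3.000 × 90 = 270.0 m

270 m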